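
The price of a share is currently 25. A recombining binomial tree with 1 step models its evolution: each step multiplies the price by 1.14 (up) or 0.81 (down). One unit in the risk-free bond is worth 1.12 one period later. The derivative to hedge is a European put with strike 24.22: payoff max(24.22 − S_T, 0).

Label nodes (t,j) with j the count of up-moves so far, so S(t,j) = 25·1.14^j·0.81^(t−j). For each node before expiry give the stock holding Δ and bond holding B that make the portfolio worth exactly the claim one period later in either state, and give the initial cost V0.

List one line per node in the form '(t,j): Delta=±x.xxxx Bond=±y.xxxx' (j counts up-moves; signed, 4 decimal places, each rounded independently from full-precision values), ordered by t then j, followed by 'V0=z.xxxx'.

(0,0): Delta=-0.4812 Bond=12.2451
V0=0.2148

Since d<R<u, set p* = (R−d)/(u−d) = 0.9394; price each node as the discounted p*-expectation of its children.
Terminal values V(1,·): V(1,0)=3.9700, V(1,1)=0.0000
(0,0): S=25.0000. Δ = (V_up−V_dn)/(S_up−S_dn) = (0.0000−3.9700)/(28.5000−20.2500) = -0.4812. V = [p*·0.0000 + (1−p*)·3.9700]/1.12 = 0.2148. B = V − Δ·S = 12.2451.
Each (Δ,B) replicates both successor values, so the strategy is self-financing and V0 is arbitrage-free.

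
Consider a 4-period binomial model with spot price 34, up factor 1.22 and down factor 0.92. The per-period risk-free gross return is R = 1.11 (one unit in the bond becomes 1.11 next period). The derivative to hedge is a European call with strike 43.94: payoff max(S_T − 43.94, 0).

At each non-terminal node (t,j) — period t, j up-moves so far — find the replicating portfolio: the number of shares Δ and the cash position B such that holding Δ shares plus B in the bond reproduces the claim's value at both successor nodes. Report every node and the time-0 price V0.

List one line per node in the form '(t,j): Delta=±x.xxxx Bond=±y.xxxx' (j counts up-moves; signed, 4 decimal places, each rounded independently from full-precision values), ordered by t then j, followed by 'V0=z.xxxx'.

(0,0): Delta=0.7440 Bond=-18.8151
(1,0): Delta=0.4461 Bond=-11.5663
(1,1): Delta=0.8741 Bond=-26.2797
(2,0): Delta=0.0000 Bond=0.0000
(2,1): Delta=0.6409 Bond=-20.2714
(2,2): Delta=0.9759 Bond=-34.3225
(3,0): Delta=0.0000 Bond=0.0000
(3,1): Delta=0.0000 Bond=0.0000
(3,2): Delta=0.9207 Bond=-35.5284
(3,3): Delta=1.0000 Bond=-39.5856
V0=6.4821

Under the risk-neutral measure, an up-move has probability p* = (R−d)/(u−d) = 0.6333 and values discount at R = 1.11.
Payoff layer (t=4): V(4,0)=0.0000, V(4,1)=0.0000, V(4,2)=0.0000, V(4,3)=12.8597, V(4,4)=31.3814
Node (3,0) S=26.4754: V=(p*·0.0000+(1−p*)·0.0000)/1.11=0.0000; Δ=(0.0000−0.0000)/(32.3000−24.3574)=0.0000; B=V−Δ·S=0.0000
Node (3,1) S=35.1087: V=(p*·0.0000+(1−p*)·0.0000)/1.11=0.0000; Δ=(0.0000−0.0000)/(42.8326−32.3000)=0.0000; B=V−Δ·S=0.0000
Node (3,2) S=46.5572: V=(p*·12.8597+(1−p*)·0.0000)/1.11=7.3374; Δ=(12.8597−0.0000)/(56.7997−42.8326)=0.9207; B=V−Δ·S=-35.5284
Node (3,3) S=61.7388: V=(p*·31.3814+(1−p*)·12.8597)/1.11=22.1532; Δ=(31.3814−12.8597)/(75.3214−56.7997)=1.0000; B=V−Δ·S=-39.5856
Node (2,0) S=28.7776: V=(p*·0.0000+(1−p*)·0.0000)/1.11=0.0000; Δ=(0.0000−0.0000)/(35.1087−26.4754)=0.0000; B=V−Δ·S=0.0000
Node (2,1) S=38.1616: V=(p*·7.3374+(1−p*)·0.0000)/1.11=4.1865; Δ=(7.3374−0.0000)/(46.5572−35.1087)=0.6409; B=V−Δ·S=-20.2714
Node (2,2) S=50.6056: V=(p*·22.1532+(1−p*)·7.3374)/1.11=15.0637; Δ=(22.1532−7.3374)/(61.7388−46.5572)=0.9759; B=V−Δ·S=-34.3225
Node (1,0) S=31.2800: V=(p*·4.1865+(1−p*)·0.0000)/1.11=2.3887; Δ=(4.1865−0.0000)/(38.1616−28.7776)=0.4461; B=V−Δ·S=-11.5663
Node (1,1) S=41.4800: V=(p*·15.0637+(1−p*)·4.1865)/1.11=9.9779; Δ=(15.0637−4.1865)/(50.6056−38.1616)=0.8741; B=V−Δ·S=-26.2797
Node (0,0) S=34.0000: V=(p*·9.9779+(1−p*)·2.3887)/1.11=6.4821; Δ=(9.9779−2.3887)/(41.4800−31.2800)=0.7440; B=V−Δ·S=-18.8151
Each (Δ,B) replicates both successor values, so the strategy is self-financing and V0 is arbitrage-free.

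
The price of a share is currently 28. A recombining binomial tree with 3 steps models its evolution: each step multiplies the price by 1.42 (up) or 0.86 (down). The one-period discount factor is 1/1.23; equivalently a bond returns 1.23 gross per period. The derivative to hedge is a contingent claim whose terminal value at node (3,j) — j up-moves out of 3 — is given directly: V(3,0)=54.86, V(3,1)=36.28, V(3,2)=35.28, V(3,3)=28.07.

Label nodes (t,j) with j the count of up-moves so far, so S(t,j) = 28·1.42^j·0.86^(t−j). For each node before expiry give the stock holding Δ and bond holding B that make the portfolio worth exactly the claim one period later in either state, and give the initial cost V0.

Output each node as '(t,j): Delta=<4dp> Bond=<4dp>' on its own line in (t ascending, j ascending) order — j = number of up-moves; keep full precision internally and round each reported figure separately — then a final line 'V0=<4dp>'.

Since d<R<u, set p* = (R−d)/(u−d) = 0.6607; price each node as the discounted p*-expectation of its children.
Terminal values V(3,·): V(3,0)=54.8600, V(3,1)=36.2800, V(3,2)=35.2800, V(3,3)=28.0700
(2,0): S=20.7088. Δ = (V_up−V_dn)/(S_up−S_dn) = (36.2800−54.8600)/(29.4065−17.8096) = -1.6021. V = [p*·36.2800 + (1−p*)·54.8600]/1.23 = 34.6211. B = V − Δ·S = 67.7997.
(2,1): S=34.1936. Δ = (V_up−V_dn)/(S_up−S_dn) = (35.2800−36.2800)/(48.5549−29.4065) = -0.0522. V = [p*·35.2800 + (1−p*)·36.2800]/1.23 = 28.9588. B = V − Δ·S = 30.7445.
(2,2): S=56.4592. Δ = (V_up−V_dn)/(S_up−S_dn) = (28.0700−35.2800)/(80.1721−48.5549) = -0.2280. V = [p*·28.0700 + (1−p*)·35.2800]/1.23 = 24.8100. B = V − Δ·S = 37.6850.
(1,0): S=24.0800. Δ = (V_up−V_dn)/(S_up−S_dn) = (28.9588−34.6211)/(34.1936−20.7088) = -0.4199. V = [p*·28.9588 + (1−p*)·34.6211]/1.23 = 25.1056. B = V − Δ·S = 35.2169.
(1,1): S=39.7600. Δ = (V_up−V_dn)/(S_up−S_dn) = (24.8100−28.9588)/(56.4592−34.1936) = -0.1863. V = [p*·24.8100 + (1−p*)·28.9588]/1.23 = 21.3151. B = V − Δ·S = 28.7237.
(0,0): S=28.0000. Δ = (V_up−V_dn)/(S_up−S_dn) = (21.3151−25.1056)/(39.7600−24.0800) = -0.2417. V = [p*·21.3151 + (1−p*)·25.1056]/1.23 = 18.3749. B = V − Δ·S = 25.1437.
Self-financing check: at every node Δ·S+B equals the discounted successor values.

(0,0): Delta=-0.2417 Bond=25.1437
(1,0): Delta=-0.4199 Bond=35.2169
(1,1): Delta=-0.1863 Bond=28.7237
(2,0): Delta=-1.6021 Bond=67.7997
(2,1): Delta=-0.0522 Bond=30.7445
(2,2): Delta=-0.2280 Bond=37.6850
V0=18.3749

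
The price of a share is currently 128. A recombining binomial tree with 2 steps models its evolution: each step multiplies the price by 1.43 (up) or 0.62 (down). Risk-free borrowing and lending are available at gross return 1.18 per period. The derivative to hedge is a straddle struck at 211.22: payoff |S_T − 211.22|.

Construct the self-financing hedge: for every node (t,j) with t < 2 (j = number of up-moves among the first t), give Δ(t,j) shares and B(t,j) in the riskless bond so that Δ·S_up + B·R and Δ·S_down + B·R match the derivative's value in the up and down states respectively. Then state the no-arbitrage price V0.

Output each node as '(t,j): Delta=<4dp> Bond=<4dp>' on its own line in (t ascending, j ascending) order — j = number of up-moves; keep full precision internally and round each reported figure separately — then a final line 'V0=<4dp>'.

Risk-neutral probability p* = (R−d)/(u−d) = (1.18−0.62)/(1.43−0.62) = 0.6914.
Terminal values V(2,·): V(2,0)=162.0168, V(2,1)=97.7352, V(2,2)=50.5272
(1,0): S=79.3600. Δ = (V_up−V_dn)/(S_up−S_dn) = (97.7352−162.0168)/(113.4848−49.2032) = -1.0000. V = [p*·97.7352 + (1−p*)·162.0168]/1.18 = 99.6400. B = V − Δ·S = 179.0000.
(1,1): S=183.0400. Δ = (V_up−V_dn)/(S_up−S_dn) = (50.5272−97.7352)/(261.7472−113.4848) = -0.3184. V = [p*·50.5272 + (1−p*)·97.7352]/1.18 = 55.1674. B = V − Δ·S = 113.4489.
(0,0): S=128.0000. Δ = (V_up−V_dn)/(S_up−S_dn) = (55.1674−99.6400)/(183.0400−79.3600) = -0.4289. V = [p*·55.1674 + (1−p*)·99.6400]/1.18 = 58.3844. B = V − Δ·S = 113.2888.
The time-0 hedge costs 58.3844, which is the no-arbitrage price.

(0,0): Delta=-0.4289 Bond=113.2888
(1,0): Delta=-1.0000 Bond=179.0000
(1,1): Delta=-0.3184 Bond=113.4489
V0=58.3844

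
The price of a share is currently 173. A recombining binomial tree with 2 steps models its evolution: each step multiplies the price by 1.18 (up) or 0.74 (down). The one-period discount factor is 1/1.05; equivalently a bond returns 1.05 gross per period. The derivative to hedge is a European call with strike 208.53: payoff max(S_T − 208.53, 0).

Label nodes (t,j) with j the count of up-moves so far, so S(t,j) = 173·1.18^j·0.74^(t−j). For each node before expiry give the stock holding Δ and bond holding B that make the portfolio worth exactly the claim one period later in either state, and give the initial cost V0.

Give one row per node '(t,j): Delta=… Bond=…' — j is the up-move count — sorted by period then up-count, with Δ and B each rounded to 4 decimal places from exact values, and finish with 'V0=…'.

(0,0): Delta=0.2852 Bond=-34.7739
(1,0): Delta=0.0000 Bond=0.0000
(1,1): Delta=0.3602 Bond=-51.8243
V0=14.5674

Since d<R<u, set p* = (R−d)/(u−d) = 0.7045; price each node as the discounted p*-expectation of its children.
At expiry t=2: V(2,0)=0.0000, V(2,1)=0.0000, V(2,2)=32.3552
Node (1,0) S=128.0200: V=(p*·0.0000+(1−p*)·0.0000)/1.05=0.0000; Δ=(0.0000−0.0000)/(151.0636−94.7348)=0.0000; B=V−Δ·S=0.0000
Node (1,1) S=204.1400: V=(p*·32.3552+(1−p*)·0.0000)/1.05=21.7102; Δ=(32.3552−0.0000)/(240.8852−151.0636)=0.3602; B=V−Δ·S=-51.8243
Node (0,0) S=173.0000: V=(p*·21.7102+(1−p*)·0.0000)/1.05=14.5674; Δ=(21.7102−0.0000)/(204.1400−128.0200)=0.2852; B=V−Δ·S=-34.7739
Self-financing check: at every node Δ·S+B equals the discounted successor values.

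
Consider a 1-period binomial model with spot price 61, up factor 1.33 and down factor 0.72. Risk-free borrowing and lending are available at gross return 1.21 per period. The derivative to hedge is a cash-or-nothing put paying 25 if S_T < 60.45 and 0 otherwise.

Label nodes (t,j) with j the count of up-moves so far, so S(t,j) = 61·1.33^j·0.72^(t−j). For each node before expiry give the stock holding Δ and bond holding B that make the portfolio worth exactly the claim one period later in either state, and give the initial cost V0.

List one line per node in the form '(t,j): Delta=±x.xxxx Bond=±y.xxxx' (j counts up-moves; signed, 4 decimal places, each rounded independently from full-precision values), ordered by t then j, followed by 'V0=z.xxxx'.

Under the risk-neutral measure, an up-move has probability p* = (R−d)/(u−d) = 0.8033 and values discount at R = 1.21.
At expiry t=1: V(1,0)=25.0000, V(1,1)=0.0000
Node (0,0) S=61.0000: V=(p*·0.0000+(1−p*)·25.0000)/1.21=4.0645; Δ=(0.0000−25.0000)/(81.1300−43.9200)=-0.6719; B=V−Δ·S=45.0481
Each (Δ,B) replicates both successor values, so the strategy is self-financing and V0 is arbitrage-free.

(0,0): Delta=-0.6719 Bond=45.0481
V0=4.0645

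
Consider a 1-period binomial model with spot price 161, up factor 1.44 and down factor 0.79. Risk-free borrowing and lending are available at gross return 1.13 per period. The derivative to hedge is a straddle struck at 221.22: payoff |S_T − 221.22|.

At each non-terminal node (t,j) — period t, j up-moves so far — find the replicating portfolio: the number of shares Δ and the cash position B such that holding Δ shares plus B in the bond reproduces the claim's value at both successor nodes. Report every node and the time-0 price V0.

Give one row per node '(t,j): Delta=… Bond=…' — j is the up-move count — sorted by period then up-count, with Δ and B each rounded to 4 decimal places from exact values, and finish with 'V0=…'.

(0,0): Delta=-0.7970 Bond=172.9250
V0=44.6019

The replicating-portfolio and risk-neutral prices coincide; use p* = (1.13−0.79)/(1.44−0.79) = 0.5231 for the latter.
Terminal payoffs: V(1,0)=94.0300, V(1,1)=10.6200
Node (0,0) S=161.0000: V=(p*·10.6200+(1−p*)·94.0300)/1.13=44.6019; Δ=(10.6200−94.0300)/(231.8400−127.1900)=-0.7970; B=V−Δ·S=172.9250
Each (Δ,B) replicates both successor values, so the strategy is self-financing and V0 is arbitrage-free.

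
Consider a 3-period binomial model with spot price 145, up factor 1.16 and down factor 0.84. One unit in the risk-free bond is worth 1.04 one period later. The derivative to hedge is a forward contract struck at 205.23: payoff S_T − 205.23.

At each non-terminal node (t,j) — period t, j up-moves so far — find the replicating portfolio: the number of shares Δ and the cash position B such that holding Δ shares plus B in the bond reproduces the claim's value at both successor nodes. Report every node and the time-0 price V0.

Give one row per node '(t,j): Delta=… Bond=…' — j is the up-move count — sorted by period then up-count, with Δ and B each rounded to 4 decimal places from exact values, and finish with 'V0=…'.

Risk-neutral probability p* = (R−d)/(u−d) = (1.04−0.84)/(1.16−0.84) = 0.6250.
At expiry t=3: V(3,0)=-119.2879, V(3,1)=-86.5481, V(3,2)=-41.3359, V(3,3)=21.0999
(2,0): S=102.3120. Δ = (V_up−V_dn)/(S_up−S_dn) = (-86.5481−-119.2879)/(118.6819−85.9421) = 1.0000. V = [p*·-86.5481 + (1−p*)·-119.2879]/1.04 = -95.0245. B = V − Δ·S = -197.3365.
(2,1): S=141.2880. Δ = (V_up−V_dn)/(S_up−S_dn) = (-41.3359−-86.5481)/(163.8941−118.6819) = 1.0000. V = [p*·-41.3359 + (1−p*)·-86.5481]/1.04 = -56.0485. B = V − Δ·S = -197.3365.
(2,2): S=195.1120. Δ = (V_up−V_dn)/(S_up−S_dn) = (21.0999−-41.3359)/(226.3299−163.8941) = 1.0000. V = [p*·21.0999 + (1−p*)·-41.3359]/1.04 = -2.2245. B = V − Δ·S = -197.3365.
(1,0): S=121.8000. Δ = (V_up−V_dn)/(S_up−S_dn) = (-56.0485−-95.0245)/(141.2880−102.3120) = 1.0000. V = [p*·-56.0485 + (1−p*)·-95.0245]/1.04 = -67.9467. B = V − Δ·S = -189.7467.
(1,1): S=168.2000. Δ = (V_up−V_dn)/(S_up−S_dn) = (-2.2245−-56.0485)/(195.1120−141.2880) = 1.0000. V = [p*·-2.2245 + (1−p*)·-56.0485]/1.04 = -21.5467. B = V − Δ·S = -189.7467.
(0,0): S=145.0000. Δ = (V_up−V_dn)/(S_up−S_dn) = (-21.5467−-67.9467)/(168.2000−121.8000) = 1.0000. V = [p*·-21.5467 + (1−p*)·-67.9467]/1.04 = -37.4487. B = V − Δ·S = -182.4487.
The time-0 hedge costs -37.4487, which is the no-arbitrage price.

(0,0): Delta=1.0000 Bond=-182.4487
(1,0): Delta=1.0000 Bond=-189.7467
(1,1): Delta=1.0000 Bond=-189.7467
(2,0): Delta=1.0000 Bond=-197.3365
(2,1): Delta=1.0000 Bond=-197.3365
(2,2): Delta=1.0000 Bond=-197.3365
V0=-37.4487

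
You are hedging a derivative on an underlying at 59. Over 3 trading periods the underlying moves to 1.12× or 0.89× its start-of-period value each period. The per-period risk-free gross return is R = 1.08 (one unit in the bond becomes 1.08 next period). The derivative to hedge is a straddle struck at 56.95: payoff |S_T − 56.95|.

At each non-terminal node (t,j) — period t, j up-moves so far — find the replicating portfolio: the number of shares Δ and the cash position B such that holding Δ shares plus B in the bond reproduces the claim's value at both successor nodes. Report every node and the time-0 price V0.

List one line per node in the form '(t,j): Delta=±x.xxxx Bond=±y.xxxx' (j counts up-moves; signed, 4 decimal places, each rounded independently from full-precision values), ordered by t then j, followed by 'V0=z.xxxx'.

(0,0): Delta=0.7916 Bond=-32.2375
(1,0): Delta=0.1297 Bond=-0.0583
(1,1): Delta=0.9024 Bond=-42.1340
(2,0): Delta=-1.0000 Bond=52.7315
(2,1): Delta=0.3187 Bond=-11.1776
(2,2): Delta=1.0000 Bond=-52.7315
V0=14.4679

Risk-neutral probability p* = (R−d)/(u−d) = (1.08−0.89)/(1.12−0.89) = 0.8261.
Terminal payoffs: V(3,0)=15.3568, V(3,1)=4.6080, V(3,2)=8.9185, V(3,3)=25.9408
(2,0): S=46.7339. Δ = (V_up−V_dn)/(S_up−S_dn) = (4.6080−15.3568)/(52.3420−41.5932) = -1.0000. V = [p*·4.6080 + (1−p*)·15.3568]/1.08 = 5.9976. B = V − Δ·S = 52.7315.
(2,1): S=58.8112. Δ = (V_up−V_dn)/(S_up−S_dn) = (8.9185−4.6080)/(65.8685−52.3420) = 0.3187. V = [p*·8.9185 + (1−p*)·4.6080]/1.08 = 7.5638. B = V − Δ·S = -11.1776.
(2,2): S=74.0096. Δ = (V_up−V_dn)/(S_up−S_dn) = (25.9408−8.9185)/(82.8908−65.8685) = 1.0000. V = [p*·25.9408 + (1−p*)·8.9185]/1.08 = 21.2781. B = V − Δ·S = -52.7315.
(1,0): S=52.5100. Δ = (V_up−V_dn)/(S_up−S_dn) = (7.5638−5.9976)/(58.8112−46.7339) = 0.1297. V = [p*·7.5638 + (1−p*)·5.9976]/1.08 = 6.7513. B = V − Δ·S = -0.0583.
(1,1): S=66.0800. Δ = (V_up−V_dn)/(S_up−S_dn) = (21.2781−7.5638)/(74.0096−58.8112) = 0.9024. V = [p*·21.2781 + (1−p*)·7.5638]/1.08 = 17.4935. B = V − Δ·S = -42.1340.
(0,0): S=59.0000. Δ = (V_up−V_dn)/(S_up−S_dn) = (17.4935−6.7513)/(66.0800−52.5100) = 0.7916. V = [p*·17.4935 + (1−p*)·6.7513]/1.08 = 14.4679. B = V − Δ·S = -32.2375.
Check: Δ(0,0)·S0 + B(0,0) = 14.4679 = V0.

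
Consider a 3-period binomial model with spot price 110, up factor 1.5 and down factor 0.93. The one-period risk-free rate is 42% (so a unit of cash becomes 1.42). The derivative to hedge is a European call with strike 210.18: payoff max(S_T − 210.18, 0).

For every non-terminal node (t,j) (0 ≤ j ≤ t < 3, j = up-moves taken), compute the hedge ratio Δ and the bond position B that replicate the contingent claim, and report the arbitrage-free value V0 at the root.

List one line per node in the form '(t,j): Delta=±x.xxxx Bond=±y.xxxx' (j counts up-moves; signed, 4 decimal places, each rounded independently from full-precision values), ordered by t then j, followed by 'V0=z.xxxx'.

Since d<R<u, set p* = (R−d)/(u−d) = 0.8596; price each node as the discounted p*-expectation of its children.
Terminal payoffs: V(3,0)=0.0000, V(3,1)=0.0000, V(3,2)=19.9950, V(3,3)=161.0700
(2,0): S=95.1390. Δ = (V_up−V_dn)/(S_up−S_dn) = (0.0000−0.0000)/(142.7085−88.4793) = 0.0000. V = [p*·0.0000 + (1−p*)·0.0000]/1.42 = 0.0000. B = V − Δ·S = 0.0000.
(2,1): S=153.4500. Δ = (V_up−V_dn)/(S_up−S_dn) = (19.9950−0.0000)/(230.1750−142.7085) = 0.2286. V = [p*·19.9950 + (1−p*)·0.0000]/1.42 = 12.1047. B = V − Δ·S = -22.9742.
(2,2): S=247.5000. Δ = (V_up−V_dn)/(S_up−S_dn) = (161.0700−19.9950)/(371.2500−230.1750) = 1.0000. V = [p*·161.0700 + (1−p*)·19.9950]/1.42 = 99.4859. B = V − Δ·S = -148.0141.
(1,0): S=102.3000. Δ = (V_up−V_dn)/(S_up−S_dn) = (12.1047−0.0000)/(153.4500−95.1390) = 0.2076. V = [p*·12.1047 + (1−p*)·0.0000]/1.42 = 7.3280. B = V − Δ·S = -13.9083.
(1,1): S=165.0000. Δ = (V_up−V_dn)/(S_up−S_dn) = (99.4859−12.1047)/(247.5000−153.4500) = 0.9291. V = [p*·99.4859 + (1−p*)·12.1047]/1.42 = 61.4239. B = V − Δ·S = -91.8765.
(0,0): S=110.0000. Δ = (V_up−V_dn)/(S_up−S_dn) = (61.4239−7.3280)/(165.0000−102.3000) = 0.8628. V = [p*·61.4239 + (1−p*)·7.3280]/1.42 = 37.9095. B = V − Δ·S = -56.9955.
Root portfolio cost Δ·110+B reproduces V0=37.9095.

(0,0): Delta=0.8628 Bond=-56.9955
(1,0): Delta=0.2076 Bond=-13.9083
(1,1): Delta=0.9291 Bond=-91.8765
(2,0): Delta=0.0000 Bond=0.0000
(2,1): Delta=0.2286 Bond=-22.9742
(2,2): Delta=1.0000 Bond=-148.0141
V0=37.9095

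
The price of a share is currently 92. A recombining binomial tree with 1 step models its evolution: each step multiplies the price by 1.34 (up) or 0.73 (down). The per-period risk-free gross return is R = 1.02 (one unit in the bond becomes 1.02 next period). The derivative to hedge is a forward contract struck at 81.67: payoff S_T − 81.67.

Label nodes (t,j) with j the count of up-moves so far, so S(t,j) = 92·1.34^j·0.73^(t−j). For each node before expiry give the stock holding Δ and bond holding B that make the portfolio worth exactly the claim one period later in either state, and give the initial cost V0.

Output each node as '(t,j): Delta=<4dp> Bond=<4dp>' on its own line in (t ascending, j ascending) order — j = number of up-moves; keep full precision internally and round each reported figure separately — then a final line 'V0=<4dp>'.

(0,0): Delta=1.0000 Bond=-80.0686
V0=11.9314

Under the risk-neutral measure, an up-move has probability p* = (R−d)/(u−d) = 0.4754 and values discount at R = 1.02.
At expiry t=1: V(1,0)=-14.5100, V(1,1)=41.6100
(0,0): S=92.0000. Δ = (V_up−V_dn)/(S_up−S_dn) = (41.6100−-14.5100)/(123.2800−67.1600) = 1.0000. V = [p*·41.6100 + (1−p*)·-14.5100]/1.02 = 11.9314. B = V − Δ·S = -80.0686.
Self-financing check: at every node Δ·S+B equals the discounted successor values.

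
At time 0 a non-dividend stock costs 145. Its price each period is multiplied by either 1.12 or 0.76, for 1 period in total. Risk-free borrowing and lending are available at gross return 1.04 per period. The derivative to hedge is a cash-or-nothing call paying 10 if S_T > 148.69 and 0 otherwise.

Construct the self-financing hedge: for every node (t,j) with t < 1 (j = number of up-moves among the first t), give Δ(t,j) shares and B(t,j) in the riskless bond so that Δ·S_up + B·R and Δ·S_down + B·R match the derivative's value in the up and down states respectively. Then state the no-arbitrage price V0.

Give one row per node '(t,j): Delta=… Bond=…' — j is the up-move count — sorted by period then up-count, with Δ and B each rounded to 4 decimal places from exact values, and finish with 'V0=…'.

(0,0): Delta=0.1916 Bond=-20.2991
V0=7.4786

Since d<R<u, set p* = (R−d)/(u−d) = 0.7778; price each node as the discounted p*-expectation of its children.
Terminal values V(1,·): V(1,0)=0.0000, V(1,1)=10.0000
Node (0,0) S=145.0000: V=(p*·10.0000+(1−p*)·0.0000)/1.04=7.4786; Δ=(10.0000−0.0000)/(162.4000−110.2000)=0.1916; B=V−Δ·S=-20.2991
The time-0 hedge costs 7.4786, which is the no-arbitrage price.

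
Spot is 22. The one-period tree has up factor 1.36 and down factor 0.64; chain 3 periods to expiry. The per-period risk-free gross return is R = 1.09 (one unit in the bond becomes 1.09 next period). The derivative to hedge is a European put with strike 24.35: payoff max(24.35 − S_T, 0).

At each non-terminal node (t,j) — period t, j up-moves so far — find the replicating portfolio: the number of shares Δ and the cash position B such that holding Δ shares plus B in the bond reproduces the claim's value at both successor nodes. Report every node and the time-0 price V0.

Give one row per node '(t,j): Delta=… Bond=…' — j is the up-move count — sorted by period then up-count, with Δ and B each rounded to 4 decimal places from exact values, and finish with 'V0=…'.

(0,0): Delta=-0.3497 Bond=10.9134
(1,0): Delta=-0.9043 Bond=19.7036
(1,1): Delta=-0.1932 Bond=7.2108
(2,0): Delta=-1.0000 Bond=22.3394
(2,1): Delta=-0.8773 Bond=20.9593
(2,2): Delta=0.0000 Bond=0.0000
V0=3.2192

Under the risk-neutral measure, an up-move has probability p* = (R−d)/(u−d) = 0.6250 and values discount at R = 1.09.
At expiry t=3: V(3,0)=18.5828, V(3,1)=12.0948, V(3,2)=0.0000, V(3,3)=0.0000
(2,0): S=9.0112. Δ = (V_up−V_dn)/(S_up−S_dn) = (12.0948−18.5828)/(12.2552−5.7672) = -1.0000. V = [p*·12.0948 + (1−p*)·18.5828]/1.09 = 13.3282. B = V − Δ·S = 22.3394.
(2,1): S=19.1488. Δ = (V_up−V_dn)/(S_up−S_dn) = (0.0000−12.0948)/(26.0424−12.2552) = -0.8773. V = [p*·0.0000 + (1−p*)·12.0948]/1.09 = 4.1610. B = V − Δ·S = 20.9593.
(2,2): S=40.6912. Δ = (V_up−V_dn)/(S_up−S_dn) = (0.0000−0.0000)/(55.3400−26.0424) = 0.0000. V = [p*·0.0000 + (1−p*)·0.0000]/1.09 = 0.0000. B = V − Δ·S = 0.0000.
(1,0): S=14.0800. Δ = (V_up−V_dn)/(S_up−S_dn) = (4.1610−13.3282)/(19.1488−9.0112) = -0.9043. V = [p*·4.1610 + (1−p*)·13.3282]/1.09 = 6.9713. B = V − Δ·S = 19.7036.
(1,1): S=29.9200. Δ = (V_up−V_dn)/(S_up−S_dn) = (0.0000−4.1610)/(40.6912−19.1488) = -0.1932. V = [p*·0.0000 + (1−p*)·4.1610]/1.09 = 1.4316. B = V − Δ·S = 7.2108.
(0,0): S=22.0000. Δ = (V_up−V_dn)/(S_up−S_dn) = (1.4316−6.9713)/(29.9200−14.0800) = -0.3497. V = [p*·1.4316 + (1−p*)·6.9713]/1.09 = 3.2192. B = V − Δ·S = 10.9134.
Check: Δ(0,0)·S0 + B(0,0) = 3.2192 = V0.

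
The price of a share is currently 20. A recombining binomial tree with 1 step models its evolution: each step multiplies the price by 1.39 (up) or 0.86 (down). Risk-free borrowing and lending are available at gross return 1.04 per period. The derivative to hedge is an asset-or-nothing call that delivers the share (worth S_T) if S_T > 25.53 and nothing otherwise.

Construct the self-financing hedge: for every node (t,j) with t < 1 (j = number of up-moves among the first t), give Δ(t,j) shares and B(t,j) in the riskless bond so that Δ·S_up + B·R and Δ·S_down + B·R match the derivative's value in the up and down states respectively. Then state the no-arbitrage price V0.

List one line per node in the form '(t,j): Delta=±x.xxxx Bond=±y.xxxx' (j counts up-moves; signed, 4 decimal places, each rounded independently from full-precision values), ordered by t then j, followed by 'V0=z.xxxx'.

(0,0): Delta=2.6226 Bond=-43.3745
V0=9.0784

The replicating-portfolio and risk-neutral prices coincide; use p* = (1.04−0.86)/(1.39−0.86) = 0.3396 for the latter.
Terminal payoffs: V(1,0)=0.0000, V(1,1)=27.8000
  t=0,j=0: stock 20.0000 → up 27.8000 (V=27.8000), down 17.2000 (V=0.0000). Price 9.0784; hedge Δ=2.6226, bond B=-43.3745.
Each (Δ,B) replicates both successor values, so the strategy is self-financing and V0 is arbitrage-free.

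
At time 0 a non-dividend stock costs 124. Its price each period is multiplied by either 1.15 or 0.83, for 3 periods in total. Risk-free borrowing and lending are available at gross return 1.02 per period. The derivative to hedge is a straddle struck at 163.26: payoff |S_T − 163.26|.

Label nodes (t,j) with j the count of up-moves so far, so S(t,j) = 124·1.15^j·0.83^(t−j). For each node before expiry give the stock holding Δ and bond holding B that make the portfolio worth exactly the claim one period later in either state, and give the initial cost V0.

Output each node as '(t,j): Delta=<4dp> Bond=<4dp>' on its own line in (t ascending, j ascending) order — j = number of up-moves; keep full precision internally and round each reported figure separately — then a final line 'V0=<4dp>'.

Since d<R<u, set p* = (R−d)/(u−d) = 0.5938; price each node as the discounted p*-expectation of its children.
Terminal values V(3,·): V(3,0)=92.3584, V(3,1)=65.0229, V(3,2)=27.1483, V(3,3)=25.3285
Node (2,0) S=85.4236: V=(p*·65.0229+(1−p*)·92.3584)/1.02=74.6352; Δ=(65.0229−92.3584)/(98.2371−70.9016)=-1.0000; B=V−Δ·S=160.0588
Node (2,1) S=118.3580: V=(p*·27.1483+(1−p*)·65.0229)/1.02=41.7008; Δ=(27.1483−65.0229)/(136.1117−98.2371)=-1.0000; B=V−Δ·S=160.0588
Node (2,2) S=163.9900: V=(p*·25.3285+(1−p*)·27.1483)/1.02=25.5567; Δ=(25.3285−27.1483)/(188.5885−136.1117)=-0.0347; B=V−Δ·S=31.2435
Node (1,0) S=102.9200: V=(p*·41.7008+(1−p*)·74.6352)/1.02=54.0004; Δ=(41.7008−74.6352)/(118.3580−85.4236)=-1.0000; B=V−Δ·S=156.9204
Node (1,1) S=142.6000: V=(p*·25.5567+(1−p*)·41.7008)/1.02=31.4855; Δ=(25.5567−41.7008)/(163.9900−118.3580)=-0.3538; B=V−Δ·S=81.9360
Node (0,0) S=124.0000: V=(p*·31.4855+(1−p*)·54.0004)/1.02=39.8355; Δ=(31.4855−54.0004)/(142.6000−102.9200)=-0.5674; B=V−Δ·S=110.1945
Each (Δ,B) replicates both successor values, so the strategy is self-financing and V0 is arbitrage-free.

(0,0): Delta=-0.5674 Bond=110.1945
(1,0): Delta=-1.0000 Bond=156.9204
(1,1): Delta=-0.3538 Bond=81.9360
(2,0): Delta=-1.0000 Bond=160.0588
(2,1): Delta=-1.0000 Bond=160.0588
(2,2): Delta=-0.0347 Bond=31.2435
V0=39.8355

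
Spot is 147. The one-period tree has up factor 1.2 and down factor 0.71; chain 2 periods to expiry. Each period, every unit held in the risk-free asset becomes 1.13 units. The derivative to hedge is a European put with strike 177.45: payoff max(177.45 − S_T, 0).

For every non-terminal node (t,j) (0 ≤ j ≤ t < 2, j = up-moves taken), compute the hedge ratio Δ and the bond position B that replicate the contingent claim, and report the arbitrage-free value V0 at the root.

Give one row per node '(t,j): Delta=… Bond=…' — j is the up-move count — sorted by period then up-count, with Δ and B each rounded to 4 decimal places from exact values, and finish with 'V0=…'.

Risk-neutral probability p* = (R−d)/(u−d) = (1.13−0.71)/(1.2−0.71) = 0.8571.
At expiry t=2: V(2,0)=103.3473, V(2,1)=52.2060, V(2,2)=0.0000
(1,0): S=104.3700. Δ = (V_up−V_dn)/(S_up−S_dn) = (52.2060−103.3473)/(125.2440−74.1027) = -1.0000. V = [p*·52.2060 + (1−p*)·103.3473]/1.13 = 52.6654. B = V − Δ·S = 157.0354.
(1,1): S=176.4000. Δ = (V_up−V_dn)/(S_up−S_dn) = (0.0000−52.2060)/(211.6800−125.2440) = -0.6040. V = [p*·0.0000 + (1−p*)·52.2060]/1.13 = 6.6000. B = V − Δ·S = 113.1429.
(0,0): S=147.0000. Δ = (V_up−V_dn)/(S_up−S_dn) = (6.6000−52.6654)/(176.4000−104.3700) = -0.6395. V = [p*·6.6000 + (1−p*)·52.6654]/1.13 = 11.6644. B = V − Δ·S = 105.6754.
Self-financing check: at every node Δ·S+B equals the discounted successor values.

(0,0): Delta=-0.6395 Bond=105.6754
(1,0): Delta=-1.0000 Bond=157.0354
(1,1): Delta=-0.6040 Bond=113.1429
V0=11.6644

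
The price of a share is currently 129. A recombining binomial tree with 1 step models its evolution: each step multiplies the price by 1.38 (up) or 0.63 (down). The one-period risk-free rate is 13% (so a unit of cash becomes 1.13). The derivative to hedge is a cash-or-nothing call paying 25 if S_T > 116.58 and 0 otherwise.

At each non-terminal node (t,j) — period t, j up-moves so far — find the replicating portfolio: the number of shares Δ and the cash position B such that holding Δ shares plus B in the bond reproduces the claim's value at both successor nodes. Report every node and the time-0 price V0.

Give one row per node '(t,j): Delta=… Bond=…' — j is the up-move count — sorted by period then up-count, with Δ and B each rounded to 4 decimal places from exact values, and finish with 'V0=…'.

The replicating-portfolio and risk-neutral prices coincide; use p* = (1.13−0.63)/(1.38−0.63) = 0.6667 for the latter.
Terminal payoffs: V(1,0)=0.0000, V(1,1)=25.0000
Node (0,0) S=129.0000: V=(p*·25.0000+(1−p*)·0.0000)/1.13=14.7493; Δ=(25.0000−0.0000)/(178.0200−81.2700)=0.2584; B=V−Δ·S=-18.5841
Each (Δ,B) replicates both successor values, so the strategy is self-financing and V0 is arbitrage-free.

(0,0): Delta=0.2584 Bond=-18.5841
V0=14.7493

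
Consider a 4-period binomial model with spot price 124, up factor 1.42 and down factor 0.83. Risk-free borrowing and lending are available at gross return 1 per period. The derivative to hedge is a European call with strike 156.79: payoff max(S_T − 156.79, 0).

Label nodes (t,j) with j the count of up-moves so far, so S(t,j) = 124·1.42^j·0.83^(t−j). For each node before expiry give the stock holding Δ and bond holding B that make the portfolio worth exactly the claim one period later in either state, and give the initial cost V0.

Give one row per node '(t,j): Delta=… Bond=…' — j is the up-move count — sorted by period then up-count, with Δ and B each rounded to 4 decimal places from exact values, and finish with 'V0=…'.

(0,0): Delta=0.4578 Bond=-41.0755
(1,0): Delta=0.2718 Bond=-21.9379
(1,1): Delta=0.7263 Bond=-88.3564
(2,0): Delta=0.0884 Bond=-6.2659
(2,1): Delta=0.5368 Bond=-60.6571
(2,2): Delta=1.0000 Bond=-156.7900
(3,0): Delta=0.0000 Bond=0.0000
(3,1): Delta=0.2160 Bond=-21.7462
(3,2): Delta=1.0000 Bond=-156.7900
(3,3): Delta=1.0000 Bond=-156.7900
V0=15.6896

Under the risk-neutral measure, an up-move has probability p* = (R−d)/(u−d) = 0.2881 and values discount at R = 1.
At expiry t=4: V(4,0)=0.0000, V(4,1)=0.0000, V(4,2)=15.4581, V(4,3)=137.8996, V(4,4)=347.3778
Node (3,0) S=70.9016: V=(p*·0.0000+(1−p*)·0.0000)/1=0.0000; Δ=(0.0000−0.0000)/(100.6803−58.8483)=0.0000; B=V−Δ·S=0.0000
Node (3,1) S=121.3015: V=(p*·15.4581+(1−p*)·0.0000)/1=4.4540; Δ=(15.4581−0.0000)/(172.2481−100.6803)=0.2160; B=V−Δ·S=-21.7462
Node (3,2) S=207.5279: V=(p*·137.8996+(1−p*)·15.4581)/1=50.7379; Δ=(137.8996−15.4581)/(294.6896−172.2481)=1.0000; B=V−Δ·S=-156.7900
Node (3,3) S=355.0477: V=(p*·347.3778+(1−p*)·137.8996)/1=198.2577; Δ=(347.3778−137.8996)/(504.1678−294.6896)=1.0000; B=V−Δ·S=-156.7900
Node (2,0) S=85.4236: V=(p*·4.4540+(1−p*)·0.0000)/1=1.2834; Δ=(4.4540−0.0000)/(121.3015−70.9016)=0.0884; B=V−Δ·S=-6.2659
Node (2,1) S=146.1464: V=(p*·50.7379+(1−p*)·4.4540)/1=17.7901; Δ=(50.7379−4.4540)/(207.5279−121.3015)=0.5368; B=V−Δ·S=-60.6571
Node (2,2) S=250.0336: V=(p*·198.2577+(1−p*)·50.7379)/1=93.2436; Δ=(198.2577−50.7379)/(355.0477−207.5279)=1.0000; B=V−Δ·S=-156.7900
Node (1,0) S=102.9200: V=(p*·17.7901+(1−p*)·1.2834)/1=6.0395; Δ=(17.7901−1.2834)/(146.1464−85.4236)=0.2718; B=V−Δ·S=-21.9379
Node (1,1) S=176.0800: V=(p*·93.2436+(1−p*)·17.7901)/1=39.5309; Δ=(93.2436−17.7901)/(250.0336−146.1464)=0.7263; B=V−Δ·S=-88.3564
Node (0,0) S=124.0000: V=(p*·39.5309+(1−p*)·6.0395)/1=15.6896; Δ=(39.5309−6.0395)/(176.0800−102.9200)=0.4578; B=V−Δ·S=-41.0755
Root portfolio cost Δ·124+B reproduces V0=15.6896.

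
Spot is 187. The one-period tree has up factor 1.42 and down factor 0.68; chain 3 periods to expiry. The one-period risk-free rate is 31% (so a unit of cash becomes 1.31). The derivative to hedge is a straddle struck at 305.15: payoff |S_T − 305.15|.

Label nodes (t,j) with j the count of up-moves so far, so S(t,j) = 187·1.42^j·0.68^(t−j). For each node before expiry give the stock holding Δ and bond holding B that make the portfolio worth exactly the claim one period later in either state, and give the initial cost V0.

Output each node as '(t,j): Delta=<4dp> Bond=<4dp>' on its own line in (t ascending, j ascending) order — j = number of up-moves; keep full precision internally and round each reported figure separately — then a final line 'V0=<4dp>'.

Risk-neutral probability p* = (R−d)/(u−d) = (1.31−0.68)/(1.42−0.68) = 0.8514.
At expiry t=3: V(3,0)=246.3512, V(3,1)=182.3643, V(3,2)=48.7446, V(3,3)=230.2849
Node (2,0) S=86.4688: V=(p*·182.3643+(1−p*)·246.3512)/1.31=146.4701; Δ=(182.3643−246.3512)/(122.7857−58.7988)=-1.0000; B=V−Δ·S=232.9389
Node (2,1) S=180.5672: V=(p*·48.7446+(1−p*)·182.3643)/1.31=52.3717; Δ=(48.7446−182.3643)/(256.4054−122.7857)=-1.0000; B=V−Δ·S=232.9389
Node (2,2) S=377.0668: V=(p*·230.2849+(1−p*)·48.7446)/1.31=155.1902; Δ=(230.2849−48.7446)/(535.4349−256.4054)=0.6506; B=V−Δ·S=-90.1345
Node (1,0) S=127.1600: V=(p*·52.3717+(1−p*)·146.4701)/1.31=50.6560; Δ=(52.3717−146.4701)/(180.5672−86.4688)=-1.0000; B=V−Δ·S=177.8160
Node (1,1) S=265.5400: V=(p*·155.1902+(1−p*)·52.3717)/1.31=106.7987; Δ=(155.1902−52.3717)/(377.0668−180.5672)=0.5233; B=V−Δ·S=-32.1451
Node (0,0) S=187.0000: V=(p*·106.7987+(1−p*)·50.6560)/1.31=75.1551; Δ=(106.7987−50.6560)/(265.5400−127.1600)=0.4057; B=V−Δ·S=-0.7135
Each (Δ,B) replicates both successor values, so the strategy is self-financing and V0 is arbitrage-free.

(0,0): Delta=0.4057 Bond=-0.7135
(1,0): Delta=-1.0000 Bond=177.8160
(1,1): Delta=0.5233 Bond=-32.1451
(2,0): Delta=-1.0000 Bond=232.9389
(2,1): Delta=-1.0000 Bond=232.9389
(2,2): Delta=0.6506 Bond=-90.1345
V0=75.1551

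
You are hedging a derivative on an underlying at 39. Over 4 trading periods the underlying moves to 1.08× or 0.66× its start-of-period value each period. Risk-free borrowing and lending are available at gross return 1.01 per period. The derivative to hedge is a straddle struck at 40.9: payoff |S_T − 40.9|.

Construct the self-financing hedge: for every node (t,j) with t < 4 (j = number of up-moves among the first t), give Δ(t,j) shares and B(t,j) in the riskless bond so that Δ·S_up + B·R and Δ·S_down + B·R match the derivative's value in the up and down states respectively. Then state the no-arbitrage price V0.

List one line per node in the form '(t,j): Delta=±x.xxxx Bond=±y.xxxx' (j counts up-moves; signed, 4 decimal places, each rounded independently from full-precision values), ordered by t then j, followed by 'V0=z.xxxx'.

(0,0): Delta=-0.1661 Bond=18.0523
(1,0): Delta=-1.0000 Bond=39.6971
(1,1): Delta=-0.0642 Bond=13.9400
(2,0): Delta=-1.0000 Bond=40.0941
(2,1): Delta=-1.0000 Bond=40.0941
(2,2): Delta=0.0502 Bond=8.8764
(3,0): Delta=-1.0000 Bond=40.4950
(3,1): Delta=-1.0000 Bond=40.4950
(3,2): Delta=-1.0000 Bond=40.4950
(3,3): Delta=0.1785 Bond=2.6592
V0=11.5740

Risk-neutral probability p* = (R−d)/(u−d) = (1.01−0.66)/(1.08−0.66) = 0.8333.
Payoff layer (t=4): V(4,0)=33.4999, V(4,1)=28.7907, V(4,2)=21.0847, V(4,3)=8.4750, V(4,4)=12.1591
(3,0): S=11.2123. Δ = (V_up−V_dn)/(S_up−S_dn) = (28.7907−33.4999)/(12.1093−7.4001) = -1.0000. V = [p*·28.7907 + (1−p*)·33.4999]/1.01 = 29.2827. B = V − Δ·S = 40.4950.
(3,1): S=18.3475. Δ = (V_up−V_dn)/(S_up−S_dn) = (21.0847−28.7907)/(19.8153−12.1093) = -1.0000. V = [p*·21.0847 + (1−p*)·28.7907]/1.01 = 22.1476. B = V − Δ·S = 40.4950.
(3,2): S=30.0231. Δ = (V_up−V_dn)/(S_up−S_dn) = (8.4750−21.0847)/(32.4250−19.8153) = -1.0000. V = [p*·8.4750 + (1−p*)·21.0847]/1.01 = 10.4719. B = V − Δ·S = 40.4950.
(3,3): S=49.1288. Δ = (V_up−V_dn)/(S_up−S_dn) = (12.1591−8.4750)/(53.0591−32.4250) = 0.1785. V = [p*·12.1591 + (1−p*)·8.4750]/1.01 = 11.4308. B = V − Δ·S = 2.6592.
(2,0): S=16.9884. Δ = (V_up−V_dn)/(S_up−S_dn) = (22.1476−29.2827)/(18.3475−11.2123) = -1.0000. V = [p*·22.1476 + (1−p*)·29.2827]/1.01 = 23.1057. B = V − Δ·S = 40.0941.
(2,1): S=27.7992. Δ = (V_up−V_dn)/(S_up−S_dn) = (10.4719−22.1476)/(30.0231−18.3475) = -1.0000. V = [p*·10.4719 + (1−p*)·22.1476]/1.01 = 12.2949. B = V − Δ·S = 40.0941.
(2,2): S=45.4896. Δ = (V_up−V_dn)/(S_up−S_dn) = (11.4308−10.4719)/(49.1288−30.0231) = 0.0502. V = [p*·11.4308 + (1−p*)·10.4719]/1.01 = 11.1594. B = V − Δ·S = 8.8764.
(1,0): S=25.7400. Δ = (V_up−V_dn)/(S_up−S_dn) = (12.2949−23.1057)/(27.7992−16.9884) = -1.0000. V = [p*·12.2949 + (1−p*)·23.1057]/1.01 = 13.9571. B = V − Δ·S = 39.6971.
(1,1): S=42.1200. Δ = (V_up−V_dn)/(S_up−S_dn) = (11.1594−12.2949)/(45.4896−27.7992) = -0.0642. V = [p*·11.1594 + (1−p*)·12.2949]/1.01 = 11.2362. B = V − Δ·S = 13.9400.
(0,0): S=39.0000. Δ = (V_up−V_dn)/(S_up−S_dn) = (11.2362−13.9571)/(42.1200−25.7400) = -0.1661. V = [p*·11.2362 + (1−p*)·13.9571]/1.01 = 11.5740. B = V − Δ·S = 18.0523.
The time-0 hedge costs 11.5740, which is the no-arbitrage price.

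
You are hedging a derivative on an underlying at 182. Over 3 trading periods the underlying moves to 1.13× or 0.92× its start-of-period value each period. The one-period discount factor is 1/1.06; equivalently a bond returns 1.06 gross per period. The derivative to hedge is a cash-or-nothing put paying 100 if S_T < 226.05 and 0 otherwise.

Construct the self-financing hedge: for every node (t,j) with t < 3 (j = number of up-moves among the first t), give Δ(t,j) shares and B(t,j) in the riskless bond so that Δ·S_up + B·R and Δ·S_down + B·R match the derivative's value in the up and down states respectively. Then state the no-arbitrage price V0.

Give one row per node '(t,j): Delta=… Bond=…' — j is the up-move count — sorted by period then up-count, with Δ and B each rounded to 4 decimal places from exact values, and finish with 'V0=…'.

Since d<R<u, set p* = (R−d)/(u−d) = 0.6667; price each node as the discounted p*-expectation of its children.
Payoff layer (t=3): V(3,0)=100.0000, V(3,1)=100.0000, V(3,2)=100.0000, V(3,3)=0.0000
(2,0): S=154.0448. Δ = (V_up−V_dn)/(S_up−S_dn) = (100.0000−100.0000)/(174.0706−141.7212) = 0.0000. V = [p*·100.0000 + (1−p*)·100.0000]/1.06 = 94.3396. B = V − Δ·S = 94.3396.
(2,1): S=189.2072. Δ = (V_up−V_dn)/(S_up−S_dn) = (100.0000−100.0000)/(213.8041−174.0706) = 0.0000. V = [p*·100.0000 + (1−p*)·100.0000]/1.06 = 94.3396. B = V − Δ·S = 94.3396.
(2,2): S=232.3958. Δ = (V_up−V_dn)/(S_up−S_dn) = (0.0000−100.0000)/(262.6073−213.8041) = -2.0490. V = [p*·0.0000 + (1−p*)·100.0000]/1.06 = 31.4465. B = V − Δ·S = 507.6370.
(1,0): S=167.4400. Δ = (V_up−V_dn)/(S_up−S_dn) = (94.3396−94.3396)/(189.2072−154.0448) = 0.0000. V = [p*·94.3396 + (1−p*)·94.3396]/1.06 = 88.9996. B = V − Δ·S = 88.9996.
(1,1): S=205.6600. Δ = (V_up−V_dn)/(S_up−S_dn) = (31.4465−94.3396)/(232.3958−189.2072) = -1.4562. V = [p*·31.4465 + (1−p*)·94.3396]/1.06 = 49.4442. B = V − Δ·S = 348.9351.
(0,0): S=182.0000. Δ = (V_up−V_dn)/(S_up−S_dn) = (49.4442−88.9996)/(205.6600−167.4400) = -1.0349. V = [p*·49.4442 + (1−p*)·88.9996]/1.06 = 59.0843. B = V − Δ·S = 247.4434.
The time-0 hedge costs 59.0843, which is the no-arbitrage price.

(0,0): Delta=-1.0349 Bond=247.4434
(1,0): Delta=0.0000 Bond=88.9996
(1,1): Delta=-1.4562 Bond=348.9351
(2,0): Delta=0.0000 Bond=94.3396
(2,1): Delta=0.0000 Bond=94.3396
(2,2): Delta=-2.0490 Bond=507.6370
V0=59.0843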